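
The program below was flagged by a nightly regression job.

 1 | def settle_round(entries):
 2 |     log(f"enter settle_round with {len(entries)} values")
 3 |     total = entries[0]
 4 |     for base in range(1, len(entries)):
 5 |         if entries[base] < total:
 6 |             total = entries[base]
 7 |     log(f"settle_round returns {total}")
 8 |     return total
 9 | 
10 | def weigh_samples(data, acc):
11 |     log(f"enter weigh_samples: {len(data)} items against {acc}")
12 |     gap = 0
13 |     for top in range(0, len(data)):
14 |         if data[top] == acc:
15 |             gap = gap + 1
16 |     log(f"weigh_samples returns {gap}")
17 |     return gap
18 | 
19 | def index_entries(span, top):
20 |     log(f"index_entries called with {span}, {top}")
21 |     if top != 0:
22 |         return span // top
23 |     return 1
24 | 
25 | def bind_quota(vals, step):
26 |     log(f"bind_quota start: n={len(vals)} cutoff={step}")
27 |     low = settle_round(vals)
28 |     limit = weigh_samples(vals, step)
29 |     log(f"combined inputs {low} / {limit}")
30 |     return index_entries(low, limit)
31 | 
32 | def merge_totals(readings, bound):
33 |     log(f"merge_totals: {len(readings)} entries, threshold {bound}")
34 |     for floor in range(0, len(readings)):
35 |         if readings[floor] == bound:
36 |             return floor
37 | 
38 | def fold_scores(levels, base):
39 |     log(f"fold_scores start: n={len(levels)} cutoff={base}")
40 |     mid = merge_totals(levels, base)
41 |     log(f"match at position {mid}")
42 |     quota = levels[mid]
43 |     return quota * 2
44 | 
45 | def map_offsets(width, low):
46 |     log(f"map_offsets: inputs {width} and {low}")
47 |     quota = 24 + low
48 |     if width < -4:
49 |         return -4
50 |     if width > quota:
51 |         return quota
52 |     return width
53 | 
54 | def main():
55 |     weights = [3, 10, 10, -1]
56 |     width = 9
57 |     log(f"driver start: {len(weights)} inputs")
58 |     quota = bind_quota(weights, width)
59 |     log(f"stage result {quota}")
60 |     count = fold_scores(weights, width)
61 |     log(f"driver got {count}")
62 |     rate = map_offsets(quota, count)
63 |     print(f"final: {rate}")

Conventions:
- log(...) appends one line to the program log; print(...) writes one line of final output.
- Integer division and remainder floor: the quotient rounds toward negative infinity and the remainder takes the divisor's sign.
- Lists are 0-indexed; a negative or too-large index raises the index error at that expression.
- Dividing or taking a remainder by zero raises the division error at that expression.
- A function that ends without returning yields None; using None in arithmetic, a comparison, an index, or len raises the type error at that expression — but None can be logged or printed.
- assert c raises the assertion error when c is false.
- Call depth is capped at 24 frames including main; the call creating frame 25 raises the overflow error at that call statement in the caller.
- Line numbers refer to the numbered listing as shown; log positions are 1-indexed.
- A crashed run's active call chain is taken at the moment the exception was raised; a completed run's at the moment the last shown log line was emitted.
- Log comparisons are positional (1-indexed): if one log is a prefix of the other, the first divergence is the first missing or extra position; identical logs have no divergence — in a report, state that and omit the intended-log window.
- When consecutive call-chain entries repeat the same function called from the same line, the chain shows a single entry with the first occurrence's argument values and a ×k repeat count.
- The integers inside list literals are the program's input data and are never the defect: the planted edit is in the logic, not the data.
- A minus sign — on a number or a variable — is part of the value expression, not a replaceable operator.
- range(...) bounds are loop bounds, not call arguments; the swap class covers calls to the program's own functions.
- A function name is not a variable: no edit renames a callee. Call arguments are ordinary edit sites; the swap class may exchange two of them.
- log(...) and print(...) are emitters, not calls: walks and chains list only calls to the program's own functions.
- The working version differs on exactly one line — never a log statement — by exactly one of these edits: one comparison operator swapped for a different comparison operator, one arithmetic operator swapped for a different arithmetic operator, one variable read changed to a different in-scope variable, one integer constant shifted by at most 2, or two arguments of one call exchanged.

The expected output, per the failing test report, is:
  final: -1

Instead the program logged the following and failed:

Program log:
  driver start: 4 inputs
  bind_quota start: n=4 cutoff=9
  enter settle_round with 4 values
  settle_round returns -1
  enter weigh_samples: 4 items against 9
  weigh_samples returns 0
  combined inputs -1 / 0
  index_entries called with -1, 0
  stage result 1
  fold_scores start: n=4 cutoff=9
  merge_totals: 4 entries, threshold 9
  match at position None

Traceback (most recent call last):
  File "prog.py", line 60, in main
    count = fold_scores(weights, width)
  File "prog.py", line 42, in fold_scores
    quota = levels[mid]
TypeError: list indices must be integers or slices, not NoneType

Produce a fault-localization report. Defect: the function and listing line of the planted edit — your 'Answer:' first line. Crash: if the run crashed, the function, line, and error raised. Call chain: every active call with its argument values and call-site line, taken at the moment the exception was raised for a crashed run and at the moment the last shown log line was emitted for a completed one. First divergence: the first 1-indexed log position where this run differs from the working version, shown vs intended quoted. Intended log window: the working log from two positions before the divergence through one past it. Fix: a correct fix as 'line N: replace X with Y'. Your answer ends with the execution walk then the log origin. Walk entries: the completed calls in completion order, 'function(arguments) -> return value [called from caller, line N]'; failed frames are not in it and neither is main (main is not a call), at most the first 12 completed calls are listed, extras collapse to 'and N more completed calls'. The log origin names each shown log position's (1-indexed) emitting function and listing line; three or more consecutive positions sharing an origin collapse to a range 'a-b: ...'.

Answer: the defect is in main at line 56.
Key fact: Everything matches until log position 2, which reads 'bind_quota start: n=4 cutoff=9' in place of 'bind_quota start: n=4 cutoff=10'.
Crash: fold_scores, line 42, TypeError.
Call chain: main -> fold_scores([3, 10, 10, -1], 9) (called at line 60).
First divergence: position 2 — shown 'bind_quota start: n=4 cutoff=9', intended 'bind_quota start: n=4 cutoff=10'.
Intended log window:
  1: driver start: 4 inputs
  2: bind_quota start: n=4 cutoff=10
  3: enter settle_round with 4 values
Execution walk:
  settle_round([3, 10, 10, -1]) -> -1  [called from bind_quota, line 27]
  weigh_samples([3, 10, 10, -1], 9) -> 0  [called from bind_quota, line 28]
  index_entries(-1, 0) -> 1  [called from bind_quota, line 30]
  bind_quota([3, 10, 10, -1], 9) -> 1  [called from main, line 58]
  merge_totals([3, 10, 10, -1], 9) -> None  [called from fold_scores, line 40]
Log origin:
  1: from main, line 57
  2: from bind_quota, line 26
  3: from settle_round, line 2
  4: from settle_round, line 7
  5: from weigh_samples, line 11
  6: from weigh_samples, line 16
  7: from bind_quota, line 29
  8: from index_entries, line 20
  9: from main, line 59
  10: from fold_scores, line 39
  11: from merge_totals, line 33
  12: from fold_scores, line 41
A correct fix: line 56: replace `9` with `10`.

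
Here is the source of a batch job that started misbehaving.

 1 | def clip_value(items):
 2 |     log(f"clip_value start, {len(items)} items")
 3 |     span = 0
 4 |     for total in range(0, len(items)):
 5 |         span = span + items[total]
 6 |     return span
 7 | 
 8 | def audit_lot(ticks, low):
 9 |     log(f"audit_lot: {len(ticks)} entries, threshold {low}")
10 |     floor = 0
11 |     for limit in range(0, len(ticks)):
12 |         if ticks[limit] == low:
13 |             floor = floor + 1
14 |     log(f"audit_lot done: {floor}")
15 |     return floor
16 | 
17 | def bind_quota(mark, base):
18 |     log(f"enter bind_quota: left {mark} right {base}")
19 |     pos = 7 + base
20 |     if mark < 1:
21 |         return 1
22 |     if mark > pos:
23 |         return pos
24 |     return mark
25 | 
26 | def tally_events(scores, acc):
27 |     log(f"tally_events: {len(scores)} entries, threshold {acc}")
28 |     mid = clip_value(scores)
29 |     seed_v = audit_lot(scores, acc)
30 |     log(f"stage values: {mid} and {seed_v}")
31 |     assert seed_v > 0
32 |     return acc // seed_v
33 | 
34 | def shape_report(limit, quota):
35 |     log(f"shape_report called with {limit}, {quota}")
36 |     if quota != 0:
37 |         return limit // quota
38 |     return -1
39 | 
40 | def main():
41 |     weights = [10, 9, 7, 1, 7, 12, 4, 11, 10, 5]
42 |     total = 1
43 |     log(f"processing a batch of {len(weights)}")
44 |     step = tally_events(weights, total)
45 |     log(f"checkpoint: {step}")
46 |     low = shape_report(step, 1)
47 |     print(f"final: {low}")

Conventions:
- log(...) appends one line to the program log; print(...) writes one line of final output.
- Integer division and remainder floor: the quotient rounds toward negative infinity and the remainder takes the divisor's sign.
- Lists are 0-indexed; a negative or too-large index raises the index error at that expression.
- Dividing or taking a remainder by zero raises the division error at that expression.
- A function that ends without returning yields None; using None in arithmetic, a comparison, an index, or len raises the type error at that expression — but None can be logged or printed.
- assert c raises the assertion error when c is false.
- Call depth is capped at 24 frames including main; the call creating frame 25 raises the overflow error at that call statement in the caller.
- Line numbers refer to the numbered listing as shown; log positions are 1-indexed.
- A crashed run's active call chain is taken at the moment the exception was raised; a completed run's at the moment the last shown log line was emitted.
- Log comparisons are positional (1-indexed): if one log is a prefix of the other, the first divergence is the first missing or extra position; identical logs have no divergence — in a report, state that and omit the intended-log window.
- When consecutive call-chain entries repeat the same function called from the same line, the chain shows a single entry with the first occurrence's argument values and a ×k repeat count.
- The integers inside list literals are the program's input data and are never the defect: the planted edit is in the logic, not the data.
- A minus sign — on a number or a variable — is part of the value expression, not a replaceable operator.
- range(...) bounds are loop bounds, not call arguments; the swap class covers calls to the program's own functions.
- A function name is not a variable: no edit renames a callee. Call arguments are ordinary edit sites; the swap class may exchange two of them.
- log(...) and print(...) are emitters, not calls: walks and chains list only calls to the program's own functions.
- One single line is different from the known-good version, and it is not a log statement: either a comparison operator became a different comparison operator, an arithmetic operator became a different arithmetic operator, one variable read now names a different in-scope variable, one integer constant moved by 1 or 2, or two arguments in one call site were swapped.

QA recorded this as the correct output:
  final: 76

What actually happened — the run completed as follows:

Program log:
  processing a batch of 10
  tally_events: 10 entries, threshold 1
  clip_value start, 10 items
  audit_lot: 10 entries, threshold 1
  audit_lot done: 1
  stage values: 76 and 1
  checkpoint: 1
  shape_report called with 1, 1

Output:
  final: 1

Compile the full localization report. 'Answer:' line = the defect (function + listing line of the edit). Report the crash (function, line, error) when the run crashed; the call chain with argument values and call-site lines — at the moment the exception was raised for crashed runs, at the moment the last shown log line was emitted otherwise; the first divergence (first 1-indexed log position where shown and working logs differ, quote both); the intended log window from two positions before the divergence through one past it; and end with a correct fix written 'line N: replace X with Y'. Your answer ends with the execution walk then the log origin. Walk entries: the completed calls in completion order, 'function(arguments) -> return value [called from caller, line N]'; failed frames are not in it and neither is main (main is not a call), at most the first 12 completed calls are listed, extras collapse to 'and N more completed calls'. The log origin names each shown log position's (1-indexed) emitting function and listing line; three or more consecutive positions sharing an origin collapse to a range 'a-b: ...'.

Answer: the defect is in tally_events at line 32.
Key fact: Everything matches until log position 7, which reads 'checkpoint: 1' in place of 'checkpoint: 76'.
Call chain: main -> shape_report(1, 1) (called at line 46).
First divergence: at position 7 the run shows 'checkpoint: 1' where the working version logs 'checkpoint: 76'.
Intended log window:
  5: audit_lot done: 1
  6: stage values: 76 and 1
  7: checkpoint: 76
  8: shape_report called with 76, 1
Execution walk:
  clip_value([10, 9, 7, 1, 7, 12, 4, 11, 10, 5]) -> 76  [called from tally_events, line 28]
  audit_lot([10, 9, 7, 1, 7, 12, 4, 11, 10, 5], 1) -> 1  [called from tally_events, line 29]
  tally_events([10, 9, 7, 1, 7, 12, 4, 11, 10, 5], 1) -> 1  [called from main, line 44]
  shape_report(1, 1) -> 1  [called from main, line 46]
Log origins:
  1: from main, line 43
  2: from tally_events, line 27
  3: from clip_value, line 2
  4: from audit_lot, line 9
  5: from audit_lot, line 14
  6: from tally_events, line 30
  7: from main, line 45
  8: from shape_report, line 35
A correct fix: line 32: replace `acc` with `mid`.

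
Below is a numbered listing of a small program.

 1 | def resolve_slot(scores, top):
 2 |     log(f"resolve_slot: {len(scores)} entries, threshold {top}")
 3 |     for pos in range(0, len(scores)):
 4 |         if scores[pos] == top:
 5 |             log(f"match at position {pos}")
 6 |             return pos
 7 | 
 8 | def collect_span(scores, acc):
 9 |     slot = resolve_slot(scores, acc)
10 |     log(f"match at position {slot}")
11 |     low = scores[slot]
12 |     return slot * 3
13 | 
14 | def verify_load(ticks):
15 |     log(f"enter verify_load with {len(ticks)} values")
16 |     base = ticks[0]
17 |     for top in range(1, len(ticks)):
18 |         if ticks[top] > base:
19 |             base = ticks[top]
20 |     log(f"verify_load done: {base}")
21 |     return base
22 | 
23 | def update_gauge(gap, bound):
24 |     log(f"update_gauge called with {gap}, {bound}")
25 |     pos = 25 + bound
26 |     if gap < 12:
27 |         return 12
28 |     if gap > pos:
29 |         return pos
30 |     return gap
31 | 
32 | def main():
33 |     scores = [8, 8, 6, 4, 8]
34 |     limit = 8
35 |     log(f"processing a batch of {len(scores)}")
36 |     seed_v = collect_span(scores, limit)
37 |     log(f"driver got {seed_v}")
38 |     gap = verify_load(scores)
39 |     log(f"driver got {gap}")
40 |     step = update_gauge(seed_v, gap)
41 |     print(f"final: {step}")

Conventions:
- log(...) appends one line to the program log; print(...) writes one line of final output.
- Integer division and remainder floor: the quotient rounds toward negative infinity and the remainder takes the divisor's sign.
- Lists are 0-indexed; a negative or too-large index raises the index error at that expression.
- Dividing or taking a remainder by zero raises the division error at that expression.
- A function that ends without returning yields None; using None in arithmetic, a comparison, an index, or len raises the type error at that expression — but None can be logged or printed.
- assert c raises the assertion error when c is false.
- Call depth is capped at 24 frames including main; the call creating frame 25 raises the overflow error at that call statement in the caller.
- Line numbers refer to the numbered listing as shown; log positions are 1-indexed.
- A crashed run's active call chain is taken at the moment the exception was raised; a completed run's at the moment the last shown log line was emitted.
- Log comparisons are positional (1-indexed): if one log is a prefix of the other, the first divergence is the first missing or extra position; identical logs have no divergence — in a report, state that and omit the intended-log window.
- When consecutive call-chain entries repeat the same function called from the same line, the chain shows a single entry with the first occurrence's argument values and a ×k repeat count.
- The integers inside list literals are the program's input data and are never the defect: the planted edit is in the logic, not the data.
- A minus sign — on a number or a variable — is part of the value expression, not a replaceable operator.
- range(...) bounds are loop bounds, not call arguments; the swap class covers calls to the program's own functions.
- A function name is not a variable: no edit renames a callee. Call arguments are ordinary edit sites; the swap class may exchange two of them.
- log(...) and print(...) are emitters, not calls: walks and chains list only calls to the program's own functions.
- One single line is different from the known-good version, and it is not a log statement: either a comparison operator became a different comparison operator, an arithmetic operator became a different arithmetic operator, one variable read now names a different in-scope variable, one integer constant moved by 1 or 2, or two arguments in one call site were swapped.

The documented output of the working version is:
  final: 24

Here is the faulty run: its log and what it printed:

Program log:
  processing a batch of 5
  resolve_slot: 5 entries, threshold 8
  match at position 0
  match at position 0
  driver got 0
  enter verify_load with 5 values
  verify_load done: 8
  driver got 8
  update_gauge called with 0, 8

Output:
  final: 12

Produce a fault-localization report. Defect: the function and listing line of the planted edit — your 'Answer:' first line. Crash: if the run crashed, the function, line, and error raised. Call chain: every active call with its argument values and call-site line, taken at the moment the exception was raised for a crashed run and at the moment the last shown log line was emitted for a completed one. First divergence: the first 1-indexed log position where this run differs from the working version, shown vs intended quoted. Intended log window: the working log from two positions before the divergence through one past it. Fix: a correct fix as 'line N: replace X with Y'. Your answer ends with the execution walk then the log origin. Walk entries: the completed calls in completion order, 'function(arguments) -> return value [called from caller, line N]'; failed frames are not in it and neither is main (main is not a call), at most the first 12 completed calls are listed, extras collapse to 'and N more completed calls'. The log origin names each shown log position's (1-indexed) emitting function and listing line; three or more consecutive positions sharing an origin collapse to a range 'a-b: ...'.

Answer: the defect is in collect_span at line 12.
Key observation: The earliest visible damage is log position 5 — 'driver got 0' rather than the intended 'driver got 24'.
Call chain: main -> update_gauge(0, 8) (called at line 40).
First divergence: position 5 — shown 'driver got 0', intended 'driver got 24'.
Intended log window:
  3: match at position 0
  4: match at position 0
  5: driver got 24
  6: enter verify_load with 5 values
Execution walk:
  resolve_slot([8, 8, 6, 4, 8], 8) -> 0  [called from collect_span, line 9]
  collect_span([8, 8, 6, 4, 8], 8) -> 0  [called from main, line 36]
  verify_load([8, 8, 6, 4, 8]) -> 8  [called from main, line 38]
  update_gauge(0, 8) -> 12  [called from main, line 40]
Log line origins:
  1: logged in main at line 35
  2: logged in resolve_slot at line 2
  3: logged in resolve_slot at line 5
  4: logged in collect_span at line 10
  5: logged in main at line 37
  6: logged in verify_load at line 15
  7: logged in verify_load at line 20
  8: logged in main at line 39
  9: logged in update_gauge at line 24
A correct fix: line 12: replace `slot` with `low`.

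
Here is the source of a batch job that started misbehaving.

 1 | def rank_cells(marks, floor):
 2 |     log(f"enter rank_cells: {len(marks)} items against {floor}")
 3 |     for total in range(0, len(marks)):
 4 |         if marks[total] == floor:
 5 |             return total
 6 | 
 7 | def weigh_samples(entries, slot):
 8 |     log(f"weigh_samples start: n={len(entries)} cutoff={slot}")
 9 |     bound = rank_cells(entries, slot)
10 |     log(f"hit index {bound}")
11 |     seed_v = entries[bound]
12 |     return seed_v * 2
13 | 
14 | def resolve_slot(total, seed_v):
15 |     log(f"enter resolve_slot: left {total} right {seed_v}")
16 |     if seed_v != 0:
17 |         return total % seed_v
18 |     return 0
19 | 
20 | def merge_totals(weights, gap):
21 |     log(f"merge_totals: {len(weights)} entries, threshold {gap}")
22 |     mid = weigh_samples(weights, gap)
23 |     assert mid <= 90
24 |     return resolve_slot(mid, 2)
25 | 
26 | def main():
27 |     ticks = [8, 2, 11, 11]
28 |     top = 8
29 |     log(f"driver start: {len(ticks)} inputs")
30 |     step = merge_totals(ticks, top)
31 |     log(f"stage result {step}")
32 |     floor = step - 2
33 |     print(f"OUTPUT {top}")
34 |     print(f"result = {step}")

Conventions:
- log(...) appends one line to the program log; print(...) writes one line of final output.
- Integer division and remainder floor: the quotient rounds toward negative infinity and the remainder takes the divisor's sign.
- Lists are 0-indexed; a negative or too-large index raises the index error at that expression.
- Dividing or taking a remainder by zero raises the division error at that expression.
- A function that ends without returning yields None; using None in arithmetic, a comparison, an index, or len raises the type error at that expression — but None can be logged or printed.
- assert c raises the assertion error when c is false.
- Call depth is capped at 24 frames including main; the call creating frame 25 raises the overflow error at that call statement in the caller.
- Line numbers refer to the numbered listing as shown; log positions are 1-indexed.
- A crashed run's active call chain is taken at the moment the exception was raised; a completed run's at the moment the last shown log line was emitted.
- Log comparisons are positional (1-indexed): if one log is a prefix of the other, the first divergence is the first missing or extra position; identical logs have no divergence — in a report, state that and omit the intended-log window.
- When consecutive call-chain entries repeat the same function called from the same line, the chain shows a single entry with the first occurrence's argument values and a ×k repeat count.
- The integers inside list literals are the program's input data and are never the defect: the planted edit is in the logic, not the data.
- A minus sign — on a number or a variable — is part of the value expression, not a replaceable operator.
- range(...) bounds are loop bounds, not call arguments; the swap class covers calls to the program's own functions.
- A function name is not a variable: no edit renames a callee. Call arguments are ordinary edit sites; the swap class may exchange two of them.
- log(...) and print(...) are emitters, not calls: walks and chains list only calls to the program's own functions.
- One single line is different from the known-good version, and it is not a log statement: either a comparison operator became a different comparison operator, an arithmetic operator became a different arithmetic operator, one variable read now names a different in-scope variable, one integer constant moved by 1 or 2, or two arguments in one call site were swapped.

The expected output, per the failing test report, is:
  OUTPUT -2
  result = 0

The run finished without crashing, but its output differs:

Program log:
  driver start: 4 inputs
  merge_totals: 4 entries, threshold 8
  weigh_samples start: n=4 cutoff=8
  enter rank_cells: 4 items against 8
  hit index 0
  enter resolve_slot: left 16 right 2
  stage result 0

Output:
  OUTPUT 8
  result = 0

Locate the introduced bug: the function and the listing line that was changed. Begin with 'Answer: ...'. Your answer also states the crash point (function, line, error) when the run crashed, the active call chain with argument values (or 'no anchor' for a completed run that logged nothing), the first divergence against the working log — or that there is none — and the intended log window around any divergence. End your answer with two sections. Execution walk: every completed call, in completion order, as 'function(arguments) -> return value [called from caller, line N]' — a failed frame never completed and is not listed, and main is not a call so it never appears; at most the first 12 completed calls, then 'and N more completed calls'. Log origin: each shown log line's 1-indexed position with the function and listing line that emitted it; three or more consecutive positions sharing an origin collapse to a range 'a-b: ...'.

Answer: the defect is in main at line 33.
The tell: Nothing in the log betrays the bug — only the output does.
Call chain: main.
First divergence: there is none — every log position agrees.
Execution walk:
  rank_cells([8, 2, 11, 11], 8) -> 0  [called from weigh_samples, line 9]
  weigh_samples([8, 2, 11, 11], 8) -> 16  [called from merge_totals, line 22]
  resolve_slot(16, 2) -> 0  [called from merge_totals, line 24]
  merge_totals([8, 2, 11, 11], 8) -> 0  [called from main, line 30]
Log origin:
  1: logged in main at line 29
  2: logged in merge_totals at line 21
  3: logged in weigh_samples at line 8
  4: logged in rank_cells at line 2
  5: logged in weigh_samples at line 10
  6: logged in resolve_slot at line 15
  7: logged in main at line 31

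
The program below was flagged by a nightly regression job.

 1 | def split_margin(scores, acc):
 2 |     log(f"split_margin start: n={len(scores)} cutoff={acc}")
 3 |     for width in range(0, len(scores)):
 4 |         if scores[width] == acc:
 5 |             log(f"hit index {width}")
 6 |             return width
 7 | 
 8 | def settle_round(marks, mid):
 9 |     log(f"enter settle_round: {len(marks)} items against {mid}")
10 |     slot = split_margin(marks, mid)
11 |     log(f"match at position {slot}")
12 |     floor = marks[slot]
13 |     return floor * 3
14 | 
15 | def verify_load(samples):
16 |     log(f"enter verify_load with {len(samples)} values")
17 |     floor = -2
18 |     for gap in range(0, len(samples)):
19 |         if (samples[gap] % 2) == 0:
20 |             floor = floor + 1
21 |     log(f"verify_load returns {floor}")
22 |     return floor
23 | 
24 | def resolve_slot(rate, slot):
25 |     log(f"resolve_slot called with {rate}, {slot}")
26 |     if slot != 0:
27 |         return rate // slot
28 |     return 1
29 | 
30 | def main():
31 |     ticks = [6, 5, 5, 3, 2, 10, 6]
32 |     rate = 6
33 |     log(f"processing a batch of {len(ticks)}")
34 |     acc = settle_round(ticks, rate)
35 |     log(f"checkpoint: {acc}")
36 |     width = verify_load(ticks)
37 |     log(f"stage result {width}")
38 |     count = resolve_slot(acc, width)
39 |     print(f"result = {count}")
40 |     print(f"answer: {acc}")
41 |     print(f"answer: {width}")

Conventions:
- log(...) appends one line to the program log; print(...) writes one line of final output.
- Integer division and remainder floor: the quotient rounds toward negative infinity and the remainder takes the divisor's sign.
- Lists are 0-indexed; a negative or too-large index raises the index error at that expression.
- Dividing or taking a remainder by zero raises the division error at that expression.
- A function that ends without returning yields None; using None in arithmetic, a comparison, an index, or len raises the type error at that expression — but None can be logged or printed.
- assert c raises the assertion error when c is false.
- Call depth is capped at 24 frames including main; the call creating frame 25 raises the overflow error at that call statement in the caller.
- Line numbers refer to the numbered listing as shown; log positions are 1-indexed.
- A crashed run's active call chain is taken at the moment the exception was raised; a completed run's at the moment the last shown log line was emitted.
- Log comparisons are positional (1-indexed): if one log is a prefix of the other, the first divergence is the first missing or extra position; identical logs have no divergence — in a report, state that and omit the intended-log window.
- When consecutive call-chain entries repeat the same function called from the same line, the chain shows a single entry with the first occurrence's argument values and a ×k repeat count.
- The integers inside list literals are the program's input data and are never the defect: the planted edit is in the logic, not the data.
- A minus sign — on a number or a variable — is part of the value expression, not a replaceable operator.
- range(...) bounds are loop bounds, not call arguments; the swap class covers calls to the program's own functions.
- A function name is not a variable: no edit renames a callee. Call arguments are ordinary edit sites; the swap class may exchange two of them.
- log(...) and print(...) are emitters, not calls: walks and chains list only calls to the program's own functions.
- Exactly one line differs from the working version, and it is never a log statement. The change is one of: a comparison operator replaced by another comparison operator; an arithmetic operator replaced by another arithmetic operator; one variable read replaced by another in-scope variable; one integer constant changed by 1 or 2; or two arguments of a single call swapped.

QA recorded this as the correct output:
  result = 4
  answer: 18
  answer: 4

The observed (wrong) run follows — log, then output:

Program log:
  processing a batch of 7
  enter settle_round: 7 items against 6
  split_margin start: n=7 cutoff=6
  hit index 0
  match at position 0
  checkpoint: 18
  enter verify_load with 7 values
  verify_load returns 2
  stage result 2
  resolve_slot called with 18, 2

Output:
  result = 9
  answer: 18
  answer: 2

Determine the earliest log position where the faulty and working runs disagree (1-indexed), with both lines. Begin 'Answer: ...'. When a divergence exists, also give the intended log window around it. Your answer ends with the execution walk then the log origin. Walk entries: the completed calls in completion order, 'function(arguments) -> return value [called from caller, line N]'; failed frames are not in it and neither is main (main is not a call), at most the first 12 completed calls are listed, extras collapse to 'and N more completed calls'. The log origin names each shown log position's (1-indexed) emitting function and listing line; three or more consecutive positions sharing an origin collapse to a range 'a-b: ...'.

Answer: position 8 — the shown line 'verify_load returns 2' should read 'verify_load returns 4'.
Intended log window:
  6: checkpoint: 18
  7: enter verify_load with 7 values
  8: verify_load returns 4
  9: stage result 4
Execution walk:
  split_margin([6, 5, 5, 3, 2, 10, 6], 6) -> 0  [called from settle_round, line 10]
  settle_round([6, 5, 5, 3, 2, 10, 6], 6) -> 18  [called from main, line 34]
  verify_load([6, 5, 5, 3, 2, 10, 6]) -> 2  [called from main, line 36]
  resolve_slot(18, 2) -> 9  [called from main, line 38]
Origin of each log line:
  1: logged in main at line 33
  2: logged in settle_round at line 9
  3: logged in split_margin at line 2
  4: logged in split_margin at line 5
  5: logged in settle_round at line 11
  6: logged in main at line 35
  7: logged in verify_load at line 16
  8: logged in verify_load at line 21
  9: logged in main at line 37
  10: logged in resolve_slot at line 25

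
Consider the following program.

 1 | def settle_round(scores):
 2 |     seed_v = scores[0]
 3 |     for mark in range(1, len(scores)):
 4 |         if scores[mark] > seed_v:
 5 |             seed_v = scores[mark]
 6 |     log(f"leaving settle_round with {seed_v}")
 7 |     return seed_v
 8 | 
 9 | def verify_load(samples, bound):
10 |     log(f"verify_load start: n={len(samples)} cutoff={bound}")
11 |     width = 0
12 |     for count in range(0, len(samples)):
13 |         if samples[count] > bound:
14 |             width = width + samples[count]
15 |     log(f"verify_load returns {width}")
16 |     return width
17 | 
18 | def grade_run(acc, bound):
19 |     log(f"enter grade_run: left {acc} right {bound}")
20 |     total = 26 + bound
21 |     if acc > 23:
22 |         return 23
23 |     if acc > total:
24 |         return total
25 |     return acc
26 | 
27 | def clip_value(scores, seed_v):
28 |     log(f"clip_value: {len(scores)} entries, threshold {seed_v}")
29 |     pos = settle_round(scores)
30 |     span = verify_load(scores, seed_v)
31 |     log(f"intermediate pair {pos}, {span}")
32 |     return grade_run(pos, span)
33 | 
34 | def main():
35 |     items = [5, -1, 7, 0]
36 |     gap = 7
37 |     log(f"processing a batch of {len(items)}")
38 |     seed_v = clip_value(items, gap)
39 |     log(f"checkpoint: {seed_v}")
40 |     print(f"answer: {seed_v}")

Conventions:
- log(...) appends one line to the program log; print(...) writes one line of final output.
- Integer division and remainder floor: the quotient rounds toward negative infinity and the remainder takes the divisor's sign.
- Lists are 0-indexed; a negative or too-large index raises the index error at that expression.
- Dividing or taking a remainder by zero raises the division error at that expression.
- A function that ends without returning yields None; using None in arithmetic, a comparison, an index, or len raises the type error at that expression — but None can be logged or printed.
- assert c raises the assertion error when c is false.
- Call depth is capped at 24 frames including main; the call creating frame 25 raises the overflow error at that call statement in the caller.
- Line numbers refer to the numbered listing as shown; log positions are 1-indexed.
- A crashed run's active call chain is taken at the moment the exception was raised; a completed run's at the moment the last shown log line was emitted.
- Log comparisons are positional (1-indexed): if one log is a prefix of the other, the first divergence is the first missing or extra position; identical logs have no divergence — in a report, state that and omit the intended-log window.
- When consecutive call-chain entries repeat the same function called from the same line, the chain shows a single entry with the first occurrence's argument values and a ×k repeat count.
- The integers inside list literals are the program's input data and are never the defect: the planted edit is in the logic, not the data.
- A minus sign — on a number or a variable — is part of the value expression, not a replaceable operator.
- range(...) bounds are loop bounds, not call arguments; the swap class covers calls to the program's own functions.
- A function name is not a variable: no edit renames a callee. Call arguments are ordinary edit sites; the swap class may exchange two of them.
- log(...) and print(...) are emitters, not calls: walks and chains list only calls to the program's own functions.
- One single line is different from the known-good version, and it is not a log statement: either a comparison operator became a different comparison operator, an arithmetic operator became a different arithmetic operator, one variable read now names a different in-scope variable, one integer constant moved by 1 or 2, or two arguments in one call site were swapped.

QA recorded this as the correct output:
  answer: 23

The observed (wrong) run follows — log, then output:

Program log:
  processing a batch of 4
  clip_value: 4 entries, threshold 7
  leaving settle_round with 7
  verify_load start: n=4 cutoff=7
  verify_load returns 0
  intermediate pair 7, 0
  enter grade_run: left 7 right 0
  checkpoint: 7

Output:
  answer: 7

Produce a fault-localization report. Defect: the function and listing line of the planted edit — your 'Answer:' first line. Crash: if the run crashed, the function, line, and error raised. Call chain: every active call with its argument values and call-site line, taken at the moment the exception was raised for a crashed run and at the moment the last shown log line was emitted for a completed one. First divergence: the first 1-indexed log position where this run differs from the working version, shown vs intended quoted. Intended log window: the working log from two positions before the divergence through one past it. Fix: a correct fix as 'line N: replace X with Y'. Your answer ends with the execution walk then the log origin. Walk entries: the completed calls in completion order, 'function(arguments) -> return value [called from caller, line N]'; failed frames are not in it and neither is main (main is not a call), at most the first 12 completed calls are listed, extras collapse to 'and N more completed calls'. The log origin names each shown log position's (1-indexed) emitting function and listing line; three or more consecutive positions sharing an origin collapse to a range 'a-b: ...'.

Answer: the defect is in grade_run at line 21.
The tell: Everything matches until log position 8, which reads 'checkpoint: 7' in place of 'checkpoint: 23'.
Call chain: main.
First divergence: at position 8 the run shows 'checkpoint: 7' where the working version logs 'checkpoint: 23'.
Intended log window:
  6: intermediate pair 7, 0
  7: enter grade_run: left 7 right 0
  8: checkpoint: 23
Execution walk:
  settle_round([5, -1, 7, 0]) -> 7  [called from clip_value, line 29]
  verify_load([5, -1, 7, 0], 7) -> 0  [called from clip_value, line 30]
  grade_run(7, 0) -> 7  [called from clip_value, line 32]
  clip_value([5, -1, 7, 0], 7) -> 7  [called from main, line 38]
Log line origins:
  1: from main, line 37
  2: from clip_value, line 28
  3: from settle_round, line 6
  4: from verify_load, line 10
  5: from verify_load, line 15
  6: from clip_value, line 31
  7: from grade_run, line 19
  8: from main, line 39
A correct fix: line 21: replace `>` with `<`.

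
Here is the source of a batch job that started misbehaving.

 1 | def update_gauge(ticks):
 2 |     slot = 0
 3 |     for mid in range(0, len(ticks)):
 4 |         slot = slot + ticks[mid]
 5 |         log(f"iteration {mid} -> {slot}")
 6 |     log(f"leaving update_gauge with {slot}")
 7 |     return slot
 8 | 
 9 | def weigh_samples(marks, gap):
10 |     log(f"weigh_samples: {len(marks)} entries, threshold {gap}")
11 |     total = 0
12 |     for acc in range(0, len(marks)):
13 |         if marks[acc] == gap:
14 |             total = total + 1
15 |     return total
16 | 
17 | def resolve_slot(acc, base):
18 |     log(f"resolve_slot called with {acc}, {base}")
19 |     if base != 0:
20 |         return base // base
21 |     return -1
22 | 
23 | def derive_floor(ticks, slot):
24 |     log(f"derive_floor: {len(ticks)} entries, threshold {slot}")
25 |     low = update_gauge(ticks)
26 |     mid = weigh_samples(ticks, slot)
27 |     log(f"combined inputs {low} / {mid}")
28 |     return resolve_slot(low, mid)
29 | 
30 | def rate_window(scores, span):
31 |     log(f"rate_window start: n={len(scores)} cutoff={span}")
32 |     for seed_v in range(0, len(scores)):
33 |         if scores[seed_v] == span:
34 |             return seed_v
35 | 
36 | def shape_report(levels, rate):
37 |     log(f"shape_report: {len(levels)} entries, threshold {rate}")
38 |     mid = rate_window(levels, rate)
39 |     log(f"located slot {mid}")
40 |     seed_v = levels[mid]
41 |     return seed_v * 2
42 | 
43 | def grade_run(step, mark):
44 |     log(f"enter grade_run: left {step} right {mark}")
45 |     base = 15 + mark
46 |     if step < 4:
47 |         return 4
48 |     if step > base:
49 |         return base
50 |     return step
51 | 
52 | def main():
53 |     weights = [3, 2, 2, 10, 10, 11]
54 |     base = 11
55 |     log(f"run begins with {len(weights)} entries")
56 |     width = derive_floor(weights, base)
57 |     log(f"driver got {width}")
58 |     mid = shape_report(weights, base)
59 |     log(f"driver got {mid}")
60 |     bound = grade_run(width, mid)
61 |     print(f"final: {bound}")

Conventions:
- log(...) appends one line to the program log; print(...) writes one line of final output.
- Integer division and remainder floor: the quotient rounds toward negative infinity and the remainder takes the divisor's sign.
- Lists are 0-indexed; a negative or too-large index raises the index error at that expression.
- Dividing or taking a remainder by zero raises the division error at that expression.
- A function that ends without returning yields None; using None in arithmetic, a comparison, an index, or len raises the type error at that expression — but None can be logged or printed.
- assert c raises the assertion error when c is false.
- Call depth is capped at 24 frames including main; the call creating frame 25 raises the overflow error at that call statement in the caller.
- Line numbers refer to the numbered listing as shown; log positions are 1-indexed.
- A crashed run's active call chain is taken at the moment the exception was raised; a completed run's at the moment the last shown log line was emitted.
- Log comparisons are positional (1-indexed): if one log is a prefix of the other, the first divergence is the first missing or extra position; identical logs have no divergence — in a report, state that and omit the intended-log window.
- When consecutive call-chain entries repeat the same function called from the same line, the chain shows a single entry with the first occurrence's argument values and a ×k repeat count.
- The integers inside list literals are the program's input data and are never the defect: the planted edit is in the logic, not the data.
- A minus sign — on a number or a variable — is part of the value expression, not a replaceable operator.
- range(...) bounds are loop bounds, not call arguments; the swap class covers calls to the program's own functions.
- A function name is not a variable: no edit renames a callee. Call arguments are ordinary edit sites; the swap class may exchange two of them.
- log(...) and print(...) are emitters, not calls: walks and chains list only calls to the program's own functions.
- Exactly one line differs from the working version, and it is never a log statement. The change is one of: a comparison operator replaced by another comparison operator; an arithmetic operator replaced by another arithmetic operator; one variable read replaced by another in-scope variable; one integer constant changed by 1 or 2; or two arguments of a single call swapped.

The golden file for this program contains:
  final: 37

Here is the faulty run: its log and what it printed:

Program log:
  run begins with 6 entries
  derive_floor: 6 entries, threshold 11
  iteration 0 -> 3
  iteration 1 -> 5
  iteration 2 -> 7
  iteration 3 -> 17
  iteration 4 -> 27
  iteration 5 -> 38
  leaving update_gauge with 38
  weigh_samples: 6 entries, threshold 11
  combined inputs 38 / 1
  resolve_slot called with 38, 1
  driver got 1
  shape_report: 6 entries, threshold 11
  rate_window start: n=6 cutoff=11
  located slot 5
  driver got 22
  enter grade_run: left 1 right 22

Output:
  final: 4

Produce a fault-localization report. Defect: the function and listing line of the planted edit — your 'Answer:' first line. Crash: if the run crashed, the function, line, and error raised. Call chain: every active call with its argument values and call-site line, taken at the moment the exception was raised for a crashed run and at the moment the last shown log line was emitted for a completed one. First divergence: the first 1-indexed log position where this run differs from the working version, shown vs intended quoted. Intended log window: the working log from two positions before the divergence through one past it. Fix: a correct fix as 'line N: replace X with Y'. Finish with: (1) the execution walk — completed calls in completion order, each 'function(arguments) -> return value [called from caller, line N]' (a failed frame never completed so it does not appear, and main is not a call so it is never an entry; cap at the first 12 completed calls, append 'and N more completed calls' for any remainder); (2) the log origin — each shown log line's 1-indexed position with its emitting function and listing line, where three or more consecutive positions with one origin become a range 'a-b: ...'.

Answer: the defect is in resolve_slot at line 20.
The tell: Position 13 is the first bad log line: 'driver got 1' should read 'driver got 38'.
Call chain: main -> grade_run(1, 22) (called at line 60).
First divergence: position 13; shown 'driver got 1' vs intended 'driver got 38'.
Intended log window:
  11: combined inputs 38 / 1
  12: resolve_slot called with 38, 1
  13: driver got 38
  14: shape_report: 6 entries, threshold 11
Execution walk:
  update_gauge([3, 2, 2, 10, 10, 11]) -> 38  [called from derive_floor, line 25]
  weigh_samples([3, 2, 2, 10, 10, 11], 11) -> 1  [called from derive_floor, line 26]
  resolve_slot(38, 1) -> 1  [called from derive_floor, line 28]
  derive_floor([3, 2, 2, 10, 10, 11], 11) -> 1  [called from main, line 56]
  rate_window([3, 2, 2, 10, 10, 11], 11) -> 5  [called from shape_report, line 38]
  shape_report([3, 2, 2, 10, 10, 11], 11) -> 22  [called from main, line 58]
  grade_run(1, 22) -> 4  [called from main, line 60]
Log line origins:
  1 — main, line 55
  2 — derive_floor, line 24
  3-8 — update_gauge, line 5
  9 — update_gauge, line 6
  10 — weigh_samples, line 10
  11 — derive_floor, line 27
  12 — resolve_slot, line 18
  13 — main, line 57
  14 — shape_report, line 37
  15 — rate_window, line 31
  16 — shape_report, line 39
  17 — main, line 59
  18 — grade_run, line 44
A correct fix: line 20: replace `base // base` with `acc // base`.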